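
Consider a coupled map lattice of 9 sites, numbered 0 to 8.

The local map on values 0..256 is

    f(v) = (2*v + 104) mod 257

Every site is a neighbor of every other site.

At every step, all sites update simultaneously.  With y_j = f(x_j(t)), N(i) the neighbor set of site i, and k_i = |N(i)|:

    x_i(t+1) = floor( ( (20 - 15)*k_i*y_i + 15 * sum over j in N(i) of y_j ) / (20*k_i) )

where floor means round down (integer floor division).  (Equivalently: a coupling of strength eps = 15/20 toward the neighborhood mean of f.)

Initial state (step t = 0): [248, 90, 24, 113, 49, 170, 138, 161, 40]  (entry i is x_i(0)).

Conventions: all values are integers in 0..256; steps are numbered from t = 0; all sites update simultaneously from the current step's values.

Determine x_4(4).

Simulating step by step:
t=0: [248, 90, 24, 113, 49, 170, 138, 161, 40]
t=1: [126, 117, 136, 124, 144, 142, 132, 139, 141]
t=2: [111, 108, 114, 110, 117, 116, 113, 115, 116]
t=3: [72, 72, 73, 72, 74, 74, 73, 74, 74]
t=4: [249, 249, 250, 249, 250, 250, 250, 250, 250]

Answer: x_4(4) = 250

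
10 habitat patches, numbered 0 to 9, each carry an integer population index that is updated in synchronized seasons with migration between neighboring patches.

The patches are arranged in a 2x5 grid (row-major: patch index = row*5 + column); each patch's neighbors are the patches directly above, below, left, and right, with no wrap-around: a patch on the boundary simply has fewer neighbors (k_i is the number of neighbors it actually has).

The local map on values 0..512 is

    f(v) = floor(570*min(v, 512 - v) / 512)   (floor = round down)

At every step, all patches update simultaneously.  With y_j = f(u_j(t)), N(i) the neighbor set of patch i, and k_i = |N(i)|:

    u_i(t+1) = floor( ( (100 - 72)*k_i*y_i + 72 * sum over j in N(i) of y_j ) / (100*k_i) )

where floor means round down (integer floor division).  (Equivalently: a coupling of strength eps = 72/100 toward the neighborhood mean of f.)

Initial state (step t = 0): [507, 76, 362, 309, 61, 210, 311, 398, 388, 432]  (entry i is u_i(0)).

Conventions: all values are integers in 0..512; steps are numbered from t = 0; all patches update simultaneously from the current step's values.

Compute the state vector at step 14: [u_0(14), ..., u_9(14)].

Simulating step by step:
t=0: [507, 76, 362, 309, 61, 210, 311, 398, 388, 432]
t=1: [115, 118, 150, 152, 131, 147, 168, 161, 144, 98]
t=2: [141, 152, 161, 160, 140, 159, 165, 173, 154, 140]
t=3: [168, 171, 179, 171, 163, 171, 180, 181, 173, 160]
t=4: [189, 193, 195, 190, 183, 192, 195, 198, 190, 184]
t=5: [212, 214, 215, 210, 206, 213, 216, 216, 211, 206]
t=6: [237, 238, 237, 233, 230, 237, 238, 238, 234, 230]
t=7: [263, 263, 262, 259, 257, 263, 263, 262, 259, 257]
t=8: [277, 277, 278, 280, 282, 277, 277, 278, 280, 282]
t=9: [261, 260, 259, 258, 256, 261, 260, 259, 258, 256]
t=10: [279, 280, 281, 282, 283, 279, 280, 281, 282, 283]
t=11: [258, 258, 257, 255, 254, 258, 258, 257, 255, 254]
t=12: [282, 282, 282, 282, 282, 282, 282, 282, 282, 282]
t=13: [256, 256, 256, 256, 256, 256, 256, 256, 256, 256]
t=14: [285, 285, 285, 285, 285, 285, 285, 285, 285, 285]

Answer: [285, 285, 285, 285, 285, 285, 285, 285, 285, 285]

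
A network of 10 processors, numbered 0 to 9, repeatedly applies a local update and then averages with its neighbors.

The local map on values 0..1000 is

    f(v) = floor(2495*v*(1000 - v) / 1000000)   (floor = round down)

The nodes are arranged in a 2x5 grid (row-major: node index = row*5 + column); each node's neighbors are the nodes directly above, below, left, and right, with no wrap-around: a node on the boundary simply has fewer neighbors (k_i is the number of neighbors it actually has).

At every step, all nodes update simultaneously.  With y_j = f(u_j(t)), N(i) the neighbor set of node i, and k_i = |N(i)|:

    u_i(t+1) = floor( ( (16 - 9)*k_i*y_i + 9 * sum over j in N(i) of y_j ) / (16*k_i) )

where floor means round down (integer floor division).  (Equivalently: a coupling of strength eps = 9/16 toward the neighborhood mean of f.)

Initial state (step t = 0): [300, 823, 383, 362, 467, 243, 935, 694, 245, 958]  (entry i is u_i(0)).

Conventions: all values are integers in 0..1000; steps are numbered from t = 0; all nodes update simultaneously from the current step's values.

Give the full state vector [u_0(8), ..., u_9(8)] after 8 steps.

Answer: [599, 599, 599, 599, 599, 599, 599, 599, 599, 599]

Derivation:
t=0: [300, 823, 383, 362, 467, 243, 935, 694, 245, 958]
t=1: [459, 395, 532, 565, 461, 389, 319, 456, 427, 348]
t=2: [605, 594, 614, 615, 602, 585, 575, 602, 603, 593]
t=3: [599, 599, 593, 592, 596, 603, 604, 598, 596, 599]
t=4: [598, 599, 600, 601, 600, 597, 597, 599, 600, 599]
t=5: [599, 599, 598, 598, 598, 599, 599, 598, 598, 598]
t=6: [599, 599, 599, 599, 599, 599, 599, 599, 599, 599]
t=7: [599, 599, 599, 599, 599, 599, 599, 599, 599, 599]
t=8: [599, 599, 599, 599, 599, 599, 599, 599, 599, 599]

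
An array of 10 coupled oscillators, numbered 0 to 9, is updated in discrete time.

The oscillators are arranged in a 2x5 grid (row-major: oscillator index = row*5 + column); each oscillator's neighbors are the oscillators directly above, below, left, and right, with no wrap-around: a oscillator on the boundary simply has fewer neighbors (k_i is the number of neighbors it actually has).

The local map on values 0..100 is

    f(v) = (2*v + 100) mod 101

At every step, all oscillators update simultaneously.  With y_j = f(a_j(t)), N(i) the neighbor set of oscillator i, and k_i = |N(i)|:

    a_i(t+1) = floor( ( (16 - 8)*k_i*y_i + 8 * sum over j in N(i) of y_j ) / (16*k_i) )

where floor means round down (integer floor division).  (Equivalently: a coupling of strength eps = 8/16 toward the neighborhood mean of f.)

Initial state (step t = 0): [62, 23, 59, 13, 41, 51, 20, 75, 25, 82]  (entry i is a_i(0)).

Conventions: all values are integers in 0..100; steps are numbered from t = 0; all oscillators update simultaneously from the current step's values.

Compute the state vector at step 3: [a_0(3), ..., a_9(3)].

Answer: [71, 34, 28, 35, 59, 70, 38, 41, 49, 68]

Derivation:
t=0: [62, 23, 59, 13, 41, 51, 20, 75, 25, 82]
t=1: [22, 35, 27, 36, 62, 15, 35, 41, 47, 63]
t=2: [46, 62, 63, 63, 34, 42, 64, 76, 75, 40]
t=3: [71, 34, 28, 35, 59, 70, 38, 41, 49, 68]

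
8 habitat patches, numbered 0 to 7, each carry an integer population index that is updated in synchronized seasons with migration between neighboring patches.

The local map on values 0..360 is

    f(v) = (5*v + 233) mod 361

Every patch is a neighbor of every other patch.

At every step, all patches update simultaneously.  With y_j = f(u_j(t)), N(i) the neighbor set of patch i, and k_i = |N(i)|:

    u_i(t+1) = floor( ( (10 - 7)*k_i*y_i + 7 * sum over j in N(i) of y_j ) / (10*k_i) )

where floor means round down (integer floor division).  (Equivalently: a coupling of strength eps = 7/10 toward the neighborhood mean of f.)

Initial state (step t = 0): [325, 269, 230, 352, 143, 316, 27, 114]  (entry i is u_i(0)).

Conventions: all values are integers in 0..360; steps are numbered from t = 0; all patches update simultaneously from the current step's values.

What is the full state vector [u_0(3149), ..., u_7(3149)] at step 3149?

Simulating step by step:
t=0: [325, 269, 230, 352, 143, 316, 27, 114]
t=1: [110, 126, 159, 137, 144, 101, 101, 115]
t=2: [117, 133, 166, 144, 151, 108, 108, 122]
t=3: [152, 168, 201, 179, 186, 143, 143, 157]
t=4: [219, 235, 196, 174, 181, 210, 210, 224]
t=5: [193, 209, 170, 148, 155, 184, 184, 198]
t=6: [135, 151, 112, 162, 169, 126, 126, 140]
t=7: [206, 222, 183, 233, 240, 197, 197, 211]
t=8: [200, 216, 177, 227, 234, 191, 191, 205]
t=9: [170, 186, 147, 197, 204, 161, 161, 175]
t=10: [128, 144, 178, 155, 162, 192, 192, 133]
t=11: [172, 188, 150, 199, 206, 164, 164, 177]
t=12: [140, 156, 190, 167, 174, 204, 204, 145]
t=13: [196, 212, 174, 223, 158, 188, 188, 201]
t=14: [152, 168, 130, 179, 186, 144, 144, 157]
t=15: [220, 236, 198, 175, 182, 212, 212, 225]
t=16: [200, 216, 178, 155, 162, 192, 192, 205]
t=17: [172, 188, 150, 199, 206, 164, 164, 177]

Answer: [172, 188, 150, 199, 206, 164, 164, 177]
Key observation: The state at step 11, [172, 188, 150, 199, 206, 164, 164, 177], reappears at step 17: the system is in a cycle of period 6 from step 11 on.  Therefore the state at step 3149 equals the state at step 11 + ((3149 - 11) mod 6) = 11, which is [172, 188, 150, 199, 206, 164, 164, 177].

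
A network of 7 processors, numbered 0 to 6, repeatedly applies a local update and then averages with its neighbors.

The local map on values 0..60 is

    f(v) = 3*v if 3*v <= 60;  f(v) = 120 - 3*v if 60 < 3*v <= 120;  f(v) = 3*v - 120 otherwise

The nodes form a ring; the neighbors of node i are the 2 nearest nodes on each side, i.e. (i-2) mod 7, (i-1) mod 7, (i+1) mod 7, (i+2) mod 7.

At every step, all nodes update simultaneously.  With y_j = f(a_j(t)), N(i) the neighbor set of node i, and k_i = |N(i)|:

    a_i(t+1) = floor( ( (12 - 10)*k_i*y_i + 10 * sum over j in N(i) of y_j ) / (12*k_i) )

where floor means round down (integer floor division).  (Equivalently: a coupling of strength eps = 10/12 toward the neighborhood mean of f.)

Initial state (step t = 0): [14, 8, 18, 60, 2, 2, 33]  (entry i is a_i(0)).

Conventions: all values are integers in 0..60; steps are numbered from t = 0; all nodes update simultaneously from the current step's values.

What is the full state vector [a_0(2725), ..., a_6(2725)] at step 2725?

Answer: [21, 21, 21, 21, 21, 21, 21]
Key observation: The state at step 22, [57, 57, 57, 57, 57, 57, 57], reappears at step 26: the system is in a cycle of period 4 from step 22 on.  Therefore the state at step 2725 equals the state at step 22 + ((2725 - 22) mod 4) = 25, which is [21, 21, 21, 21, 21, 21, 21].

Derivation:
t=0: [14, 8, 18, 60, 2, 2, 33]
t=1: [28, 40, 36, 28, 30, 27, 19]
t=2: [28, 29, 23, 22, 35, 39, 31]
t=3: [29, 40, 37, 30, 30, 28, 22]
t=4: [26, 26, 20, 20, 31, 36, 29]
t=5: [37, 47, 45, 39, 38, 35, 31]
t=6: [17, 14, 10, 12, 13, 11, 15]
t=7: [39, 40, 40, 36, 36, 41, 41]
t=8: [1, 3, 5, 5, 5, 6, 4]
t=9: [11, 10, 11, 14, 15, 12, 11]
t=10: [33, 34, 36, 37, 37, 37, 35]
t=11: [14, 14, 13, 11, 10, 12, 14]
t=12: [40, 39, 37, 36, 36, 36, 38]
t=13: [6, 6, 7, 9, 10, 8, 6]
t=14: [19, 20, 22, 23, 23, 23, 21]
t=15: [55, 55, 54, 53, 52, 53, 55]
t=16: [43, 43, 41, 40, 40, 40, 41]
t=17: [4, 4, 4, 2, 1, 2, 4]
t=18: [10, 10, 8, 7, 8, 7, 8]
t=19: [25, 25, 25, 24, 22, 24, 25]
t=20: [45, 45, 47, 48, 47, 48, 47]
t=21: [19, 19, 19, 20, 22, 20, 19]
t=22: [57, 57, 57, 57, 57, 57, 57]
t=23: [51, 51, 51, 51, 51, 51, 51]
t=24: [33, 33, 33, 33, 33, 33, 33]
t=25: [21, 21, 21, 21, 21, 21, 21]
t=26: [57, 57, 57, 57, 57, 57, 57]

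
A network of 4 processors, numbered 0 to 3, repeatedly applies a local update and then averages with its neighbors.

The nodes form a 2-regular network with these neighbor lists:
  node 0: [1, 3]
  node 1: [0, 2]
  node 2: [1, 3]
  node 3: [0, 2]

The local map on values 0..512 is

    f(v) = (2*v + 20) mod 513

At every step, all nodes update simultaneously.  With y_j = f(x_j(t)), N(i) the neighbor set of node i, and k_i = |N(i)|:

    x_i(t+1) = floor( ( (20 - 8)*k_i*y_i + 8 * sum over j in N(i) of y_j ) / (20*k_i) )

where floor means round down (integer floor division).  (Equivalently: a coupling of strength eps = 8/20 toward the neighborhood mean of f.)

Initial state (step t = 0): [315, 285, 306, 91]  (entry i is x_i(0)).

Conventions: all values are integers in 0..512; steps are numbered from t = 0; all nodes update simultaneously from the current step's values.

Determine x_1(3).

Answer: x_1(3) = 334

Derivation:
t=0: [315, 285, 306, 91]
t=1: [138, 97, 127, 172]
t=2: [293, 242, 280, 332]
t=3: [190, 334, 175, 134]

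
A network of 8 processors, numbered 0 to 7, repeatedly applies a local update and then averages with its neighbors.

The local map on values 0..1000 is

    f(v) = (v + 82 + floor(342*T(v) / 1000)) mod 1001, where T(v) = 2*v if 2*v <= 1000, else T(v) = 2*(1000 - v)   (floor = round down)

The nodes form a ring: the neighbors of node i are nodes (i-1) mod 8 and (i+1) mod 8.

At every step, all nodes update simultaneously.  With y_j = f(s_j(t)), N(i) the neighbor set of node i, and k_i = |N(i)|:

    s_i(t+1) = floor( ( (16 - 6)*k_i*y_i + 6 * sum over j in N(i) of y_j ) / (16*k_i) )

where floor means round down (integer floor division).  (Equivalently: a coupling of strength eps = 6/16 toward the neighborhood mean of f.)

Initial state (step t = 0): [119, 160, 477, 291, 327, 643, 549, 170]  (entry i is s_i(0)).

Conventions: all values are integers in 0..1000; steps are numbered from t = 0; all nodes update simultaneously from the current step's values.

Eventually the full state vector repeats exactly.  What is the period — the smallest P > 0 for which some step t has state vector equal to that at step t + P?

Simulating step by step:
t=0: [119, 160, 477, 291, 327, 643, 549, 170]
t=1: [311, 438, 726, 641, 683, 900, 837, 458]
t=2: [691, 811, 956, 975, 803, 220, 187, 652]
t=3: [801, 210, 59, 61, 109, 360, 514, 866]
t=4: [99, 309, 229, 198, 329, 653, 716, 201]
t=5: [346, 510, 482, 466, 657, 912, 881, 495]
t=6: [760, 871, 894, 891, 780, 223, 208, 704]
t=7: [195, 34, 45, 39, 101, 368, 540, 699]
t=8: [467, 193, 151, 168, 316, 660, 901, 868]
t=9: [626, 480, 354, 405, 634, 733, 220, 196]
t=10: [846, 863, 733, 785, 933, 889, 546, 522]
t=11: [201, 216, 632, 206, 47, 215, 769, 763]
t=12: [347, 537, 766, 478, 264, 309, 89, 84]
t=13: [633, 710, 345, 653, 607, 518, 299, 307]
t=14: [901, 924, 781, 911, 954, 869, 651, 664]
t=15: [223, 46, 27, 46, 58, 218, 797, 800]
t=16: [318, 208, 139, 156, 225, 317, 97, 99]
t=17: [513, 444, 343, 360, 467, 516, 314, 316]
t=18: [850, 815, 696, 716, 845, 857, 670, 672]
t=19: [208, 204, 805, 810, 212, 211, 800, 800]
t=20: [352, 350, 95, 98, 360, 358, 95, 94]
t=21: [592, 590, 322, 328, 604, 601, 323, 321]
t=22: [890, 890, 687, 692, 895, 893, 686, 684]
t=23: [221, 221, 807, 808, 222, 222, 806, 806]
t=24: [372, 372, 101, 101, 373, 373, 100, 100]
t=25: [622, 622, 337, 337, 624, 623, 336, 335]
t=26: [902, 903, 707, 707, 903, 903, 705, 705]
t=27: [225, 226, 812, 812, 226, 225, 812, 812]
t=28: [378, 378, 103, 103, 378, 378, 103, 103]
t=29: [631, 631, 341, 341, 631, 631, 341, 341]
t=30: [907, 907, 713, 713, 907, 907, 713, 713]
t=31: [227, 227, 814, 814, 227, 227, 814, 814]
t=32: [381, 381, 104, 104, 381, 381, 104, 104]
t=33: [635, 635, 344, 344, 635, 635, 344, 344]
t=34: [908, 908, 718, 718, 908, 908, 718, 718]
t=35: [227, 227, 815, 815, 227, 227, 815, 815]
t=36: [381, 381, 104, 104, 381, 381, 104, 104]

Answer: 4
Key observation: The state at step 32, [381, 381, 104, 104, 381, 381, 104, 104], reappears at step 36 — and no state repeats earlier — so the cycle the system enters has period 4.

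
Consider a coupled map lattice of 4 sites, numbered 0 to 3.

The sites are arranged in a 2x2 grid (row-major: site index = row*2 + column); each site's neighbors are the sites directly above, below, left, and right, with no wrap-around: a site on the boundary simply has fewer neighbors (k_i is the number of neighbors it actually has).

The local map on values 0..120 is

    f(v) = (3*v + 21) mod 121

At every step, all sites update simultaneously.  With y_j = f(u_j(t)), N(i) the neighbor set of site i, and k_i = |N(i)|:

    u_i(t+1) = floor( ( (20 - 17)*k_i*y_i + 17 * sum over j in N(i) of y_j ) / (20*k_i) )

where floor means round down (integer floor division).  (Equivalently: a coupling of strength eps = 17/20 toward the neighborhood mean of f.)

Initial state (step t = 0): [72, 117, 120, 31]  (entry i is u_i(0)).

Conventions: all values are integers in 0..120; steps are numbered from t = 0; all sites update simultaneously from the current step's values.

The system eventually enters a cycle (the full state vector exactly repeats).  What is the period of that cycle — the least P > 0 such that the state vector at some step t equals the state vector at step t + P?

Simulating step by step:
t=0: [72, 117, 120, 31]
t=1: [28, 99, 100, 28]
t=2: [81, 100, 101, 81]
t=3: [71, 30, 31, 71]
t=4: [112, 112, 113, 112]
t=5: [116, 115, 115, 116]
t=6: [3, 5, 5, 3]
t=7: [35, 30, 30, 35]
t=8: [95, 20, 20, 95]
t=9: [78, 66, 66, 78]
t=10: [85, 25, 25, 85]
t=11: [86, 43, 43, 86]
t=12: [30, 35, 35, 30]
t=13: [20, 95, 95, 20]
t=14: [66, 78, 78, 66]
t=15: [25, 85, 85, 25]
t=16: [43, 86, 86, 43]
t=17: [35, 30, 30, 35]

Answer: 10
Key observation: The state at step 7, [35, 30, 30, 35], reappears at step 17 — and no state repeats earlier — so the cycle the system enters has period 10.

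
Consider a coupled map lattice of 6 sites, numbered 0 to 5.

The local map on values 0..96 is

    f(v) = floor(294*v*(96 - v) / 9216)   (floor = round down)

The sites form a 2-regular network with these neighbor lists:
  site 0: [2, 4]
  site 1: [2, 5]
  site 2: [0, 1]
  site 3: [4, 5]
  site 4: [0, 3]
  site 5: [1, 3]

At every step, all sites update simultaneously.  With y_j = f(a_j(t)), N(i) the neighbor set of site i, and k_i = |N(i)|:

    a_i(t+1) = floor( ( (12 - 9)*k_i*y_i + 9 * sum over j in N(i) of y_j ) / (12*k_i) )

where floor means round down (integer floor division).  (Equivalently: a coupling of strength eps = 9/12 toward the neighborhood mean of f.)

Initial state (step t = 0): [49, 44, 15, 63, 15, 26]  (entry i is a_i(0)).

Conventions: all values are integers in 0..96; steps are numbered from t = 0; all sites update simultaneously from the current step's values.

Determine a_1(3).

Answer: a_1(3) = 59

Derivation:
t=0: [49, 44, 15, 63, 15, 26]
t=1: [46, 54, 63, 52, 61, 66]
t=2: [68, 66, 70, 67, 71, 69]
t=3: [57, 59, 60, 58, 59, 61]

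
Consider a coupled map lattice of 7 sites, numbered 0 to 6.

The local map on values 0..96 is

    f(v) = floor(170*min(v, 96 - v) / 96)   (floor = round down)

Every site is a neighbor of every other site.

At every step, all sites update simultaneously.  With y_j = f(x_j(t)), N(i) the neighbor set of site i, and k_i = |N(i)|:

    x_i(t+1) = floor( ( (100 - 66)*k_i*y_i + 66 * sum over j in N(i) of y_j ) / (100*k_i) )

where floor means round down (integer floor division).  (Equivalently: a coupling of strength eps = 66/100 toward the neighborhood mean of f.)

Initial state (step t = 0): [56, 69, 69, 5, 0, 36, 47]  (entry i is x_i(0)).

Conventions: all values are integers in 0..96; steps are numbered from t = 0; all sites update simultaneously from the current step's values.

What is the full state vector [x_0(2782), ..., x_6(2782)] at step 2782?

Answer: [26, 26, 26, 26, 26, 26, 26]
Key observation: The state at step 5, [46, 46, 46, 46, 46, 46, 46], reappears at step 8: the system is in a cycle of period 3 from step 5 on.  Therefore the state at step 2782 equals the state at step 5 + ((2782 - 5) mod 3) = 7, which is [26, 26, 26, 26, 26, 26, 26].

Derivation:
t=0: [56, 69, 69, 5, 0, 36, 47]
t=1: [51, 45, 45, 36, 34, 49, 54]
t=2: [75, 75, 75, 71, 70, 75, 73]
t=3: [39, 39, 39, 40, 41, 39, 39]
t=4: [69, 69, 69, 69, 70, 69, 69]
t=5: [46, 46, 46, 46, 46, 46, 46]
t=6: [81, 81, 81, 81, 81, 81, 81]
t=7: [26, 26, 26, 26, 26, 26, 26]
t=8: [46, 46, 46, 46, 46, 46, 46]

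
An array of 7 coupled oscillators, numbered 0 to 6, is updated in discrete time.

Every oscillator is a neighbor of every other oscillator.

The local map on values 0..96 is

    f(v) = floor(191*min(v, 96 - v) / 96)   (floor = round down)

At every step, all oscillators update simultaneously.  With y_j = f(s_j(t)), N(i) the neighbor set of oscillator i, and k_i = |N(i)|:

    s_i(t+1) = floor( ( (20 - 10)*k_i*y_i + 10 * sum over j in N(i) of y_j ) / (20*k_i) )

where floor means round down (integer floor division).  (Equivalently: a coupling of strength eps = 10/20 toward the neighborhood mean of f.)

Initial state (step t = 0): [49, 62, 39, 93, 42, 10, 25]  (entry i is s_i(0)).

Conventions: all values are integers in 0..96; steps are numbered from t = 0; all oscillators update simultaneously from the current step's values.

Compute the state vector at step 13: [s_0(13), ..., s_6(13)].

Simulating step by step:
t=0: [49, 62, 39, 93, 42, 10, 25]
t=1: [71, 60, 64, 34, 67, 40, 53]
t=2: [59, 68, 65, 67, 63, 72, 74]
t=3: [63, 56, 58, 57, 60, 53, 51]
t=4: [72, 78, 76, 77, 74, 80, 82]
t=5: [41, 36, 37, 37, 39, 34, 32]
t=6: [75, 71, 72, 72, 74, 70, 68]
t=7: [44, 48, 47, 47, 45, 49, 50]
t=8: [89, 93, 92, 92, 90, 92, 91]
t=9: [10, 7, 7, 7, 9, 7, 8]
t=10: [16, 14, 14, 14, 15, 14, 14]
t=11: [29, 27, 27, 27, 28, 27, 27]
t=12: [55, 53, 53, 53, 54, 53, 53]
t=13: [82, 84, 84, 84, 83, 84, 84]

Answer: [82, 84, 84, 84, 83, 84, 84]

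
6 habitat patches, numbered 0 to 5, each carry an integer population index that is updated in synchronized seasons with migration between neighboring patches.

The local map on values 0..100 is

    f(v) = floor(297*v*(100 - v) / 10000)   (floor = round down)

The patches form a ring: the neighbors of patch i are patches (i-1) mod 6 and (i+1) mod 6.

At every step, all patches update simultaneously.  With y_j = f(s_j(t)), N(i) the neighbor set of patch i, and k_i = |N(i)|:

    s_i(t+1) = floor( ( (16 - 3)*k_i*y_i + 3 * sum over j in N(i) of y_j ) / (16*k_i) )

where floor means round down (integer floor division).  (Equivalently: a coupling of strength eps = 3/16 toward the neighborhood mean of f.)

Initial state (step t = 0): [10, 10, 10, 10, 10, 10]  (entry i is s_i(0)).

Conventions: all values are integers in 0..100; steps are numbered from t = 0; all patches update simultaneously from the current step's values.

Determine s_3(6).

Answer: s_3(6) = 61

Derivation:
t=0: [10, 10, 10, 10, 10, 10]
t=1: [26, 26, 26, 26, 26, 26]
t=2: [57, 57, 57, 57, 57, 57]
t=3: [72, 72, 72, 72, 72, 72]
t=4: [59, 59, 59, 59, 59, 59]
t=5: [71, 71, 71, 71, 71, 71]
t=6: [61, 61, 61, 61, 61, 61]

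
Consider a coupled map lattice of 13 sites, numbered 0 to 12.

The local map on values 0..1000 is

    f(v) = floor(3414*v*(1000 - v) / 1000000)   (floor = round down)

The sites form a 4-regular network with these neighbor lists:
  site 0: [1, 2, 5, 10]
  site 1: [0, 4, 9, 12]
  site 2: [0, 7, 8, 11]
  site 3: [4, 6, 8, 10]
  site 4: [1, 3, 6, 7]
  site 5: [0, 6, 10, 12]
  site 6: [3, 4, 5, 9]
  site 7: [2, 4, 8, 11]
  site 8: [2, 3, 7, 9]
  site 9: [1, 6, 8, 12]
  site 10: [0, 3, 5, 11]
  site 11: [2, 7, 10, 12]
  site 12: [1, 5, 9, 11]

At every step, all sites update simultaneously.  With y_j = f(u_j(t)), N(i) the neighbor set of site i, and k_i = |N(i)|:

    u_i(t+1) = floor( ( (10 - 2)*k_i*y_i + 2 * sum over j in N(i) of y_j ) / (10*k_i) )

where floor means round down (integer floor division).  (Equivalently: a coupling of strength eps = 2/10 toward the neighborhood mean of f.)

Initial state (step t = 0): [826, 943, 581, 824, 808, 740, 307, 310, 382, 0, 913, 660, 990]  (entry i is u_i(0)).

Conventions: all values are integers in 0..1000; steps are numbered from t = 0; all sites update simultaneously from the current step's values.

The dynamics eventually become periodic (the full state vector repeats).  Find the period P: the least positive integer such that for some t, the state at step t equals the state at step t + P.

Answer: 4
Key observation: The state at step 21, [555, 815, 835, 495, 555, 495, 495, 835, 833, 833, 495, 833, 833], reappears at step 25 — and no state repeats earlier — so the cycle the system enters has period 4.

Derivation:
t=0: [826, 943, 581, 824, 808, 740, 307, 310, 382, 0, 913, 660, 990]
t=1: [489, 199, 804, 512, 529, 600, 664, 730, 746, 87, 337, 706, 106]
t=2: [815, 550, 573, 833, 821, 790, 748, 674, 633, 330, 771, 681, 375]
t=3: [553, 803, 807, 506, 536, 580, 629, 743, 775, 757, 596, 742, 785]
t=4: [810, 576, 561, 835, 821, 816, 794, 652, 609, 627, 816, 651, 593]
t=5: [554, 798, 816, 495, 532, 530, 560, 765, 793, 789, 523, 767, 804]
t=6: [812, 579, 540, 837, 822, 833, 828, 617, 575, 578, 838, 613, 558]
t=7: [547, 800, 826, 486, 528, 494, 502, 794, 814, 815, 483, 795, 820]
t=8: [813, 572, 515, 835, 820, 835, 835, 567, 533, 532, 836, 564, 525]
t=9: [546, 804, 833, 490, 533, 491, 490, 822, 829, 830, 489, 821, 830]
t=10: [812, 562, 495, 834, 816, 834, 834, 514, 501, 502, 835, 516, 503]
t=11: [548, 808, 836, 492, 541, 493, 493, 835, 833, 833, 491, 833, 833]
t=12: [811, 555, 487, 833, 812, 833, 833, 489, 492, 495, 833, 492, 495]
t=13: [550, 811, 835, 495, 549, 495, 495, 836, 834, 833, 495, 834, 833]
t=14: [810, 550, 488, 833, 810, 833, 833, 487, 490, 495, 833, 490, 495]
t=15: [552, 813, 836, 495, 552, 495, 495, 835, 834, 833, 495, 834, 833]
t=16: [809, 547, 487, 833, 809, 833, 833, 488, 490, 495, 833, 490, 495]
t=17: [553, 814, 835, 495, 553, 495, 495, 836, 834, 833, 495, 834, 833]
t=18: [809, 544, 488, 833, 808, 833, 833, 487, 490, 494, 833, 490, 494]
t=19: [553, 814, 836, 495, 555, 495, 495, 836, 834, 833, 495, 834, 833]
t=20: [808, 544, 487, 833, 808, 833, 833, 487, 490, 494, 833, 490, 494]
t=21: [555, 815, 835, 495, 555, 495, 495, 835, 833, 833, 495, 833, 833]
t=22: [808, 542, 489, 833, 808, 833, 833, 489, 492, 494, 833, 492, 494]
t=23: [555, 815, 836, 495, 555, 495, 495, 836, 834, 833, 495, 834, 833]
t=24: [808, 542, 487, 833, 808, 833, 833, 487, 490, 494, 833, 490, 494]
t=25: [555, 815, 835, 495, 555, 495, 495, 835, 833, 833, 495, 833, 833]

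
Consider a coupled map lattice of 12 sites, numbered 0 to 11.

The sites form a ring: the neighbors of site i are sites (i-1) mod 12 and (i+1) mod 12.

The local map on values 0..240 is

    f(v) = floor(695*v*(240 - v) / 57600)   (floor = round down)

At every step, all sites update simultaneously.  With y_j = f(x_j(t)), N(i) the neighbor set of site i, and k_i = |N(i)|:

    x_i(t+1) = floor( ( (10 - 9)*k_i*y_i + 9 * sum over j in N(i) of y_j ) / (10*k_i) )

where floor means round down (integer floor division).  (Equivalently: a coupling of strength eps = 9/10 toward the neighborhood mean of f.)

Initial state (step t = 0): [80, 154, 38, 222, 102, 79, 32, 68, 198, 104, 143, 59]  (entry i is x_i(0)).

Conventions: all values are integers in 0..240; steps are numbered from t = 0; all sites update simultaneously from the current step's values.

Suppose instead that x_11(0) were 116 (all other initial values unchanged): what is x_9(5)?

Answer: x_9(5) = 153
Key observation: This trace re-runs the system from the modified initial state.

Derivation:
t=0: [80, 154, 38, 222, 102, 79, 32, 68, 198, 104, 143, 116]
t=1: [164, 126, 102, 122, 107, 127, 140, 95, 149, 137, 171, 161]
t=2: [161, 160, 172, 170, 172, 169, 169, 165, 167, 154, 159, 146]
t=3: [158, 147, 147, 141, 143, 142, 146, 145, 153, 151, 161, 155]
t=4: [160, 160, 165, 165, 167, 166, 166, 162, 163, 157, 159, 154]
t=5: [156, 151, 151, 148, 148, 147, 149, 149, 154, 153, 157, 154]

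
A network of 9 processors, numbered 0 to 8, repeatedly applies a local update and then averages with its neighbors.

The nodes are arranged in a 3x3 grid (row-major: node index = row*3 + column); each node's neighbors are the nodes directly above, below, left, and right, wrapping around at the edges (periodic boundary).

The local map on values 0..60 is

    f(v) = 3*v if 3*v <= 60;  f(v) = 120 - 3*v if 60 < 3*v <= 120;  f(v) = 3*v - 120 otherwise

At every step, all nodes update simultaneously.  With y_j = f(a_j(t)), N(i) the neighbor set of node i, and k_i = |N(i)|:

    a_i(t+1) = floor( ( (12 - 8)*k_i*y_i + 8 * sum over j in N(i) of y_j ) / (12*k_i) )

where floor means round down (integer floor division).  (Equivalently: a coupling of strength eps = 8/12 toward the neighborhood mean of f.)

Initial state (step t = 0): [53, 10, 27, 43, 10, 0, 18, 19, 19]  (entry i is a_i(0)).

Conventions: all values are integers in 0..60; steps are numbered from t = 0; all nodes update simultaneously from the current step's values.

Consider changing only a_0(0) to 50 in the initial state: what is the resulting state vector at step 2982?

Answer: [59, 59, 59, 59, 59, 59, 58, 58, 58]
Key observation: The state at step 19, [56, 56, 56, 56, 56, 56, 55, 55, 55], reappears at step 23: the system is in a cycle of period 4 from step 19 on.  Therefore the state at step 2982 equals the state at step 19 + ((2982 - 19) mod 4) = 22, which is [59, 59, 59, 59, 59, 59, 58, 58, 58].

Derivation:
t=0: [50, 10, 27, 43, 10, 0, 18, 19, 19]
t=1: [32, 36, 32, 22, 26, 22, 43, 47, 44]
t=2: [24, 22, 25, 39, 37, 40, 21, 19, 22]
t=3: [42, 44, 41, 20, 22, 18, 46, 48, 44]
t=4: [17, 18, 15, 42, 43, 39, 23, 24, 20]
t=5: [43, 43, 43, 21, 21, 21, 44, 45, 44]
t=6: [17, 18, 17, 41, 42, 41, 19, 20, 19]
t=7: [44, 46, 44, 20, 22, 20, 47, 49, 47]
t=8: [22, 23, 22, 44, 45, 44, 27, 28, 27]
t=9: [44, 43, 44, 24, 23, 24, 36, 36, 36]
t=10: [17, 17, 17, 36, 36, 36, 18, 18, 18]
t=11: [45, 45, 45, 25, 25, 25, 46, 46, 46]
t=12: [20, 20, 20, 35, 35, 35, 22, 22, 22]
t=13: [51, 51, 51, 29, 29, 29, 48, 48, 48]
t=14: [31, 31, 31, 31, 31, 31, 27, 27, 27]
t=15: [29, 29, 29, 29, 29, 29, 35, 35, 35]
t=16: [30, 30, 30, 30, 30, 30, 21, 21, 21]
t=17: [34, 34, 34, 34, 34, 34, 48, 48, 48]
t=18: [19, 19, 19, 19, 19, 19, 22, 22, 22]
t=19: [56, 56, 56, 56, 56, 56, 55, 55, 55]
t=20: [47, 47, 47, 47, 47, 47, 46, 46, 46]
t=21: [20, 20, 20, 20, 20, 20, 19, 19, 19]
t=22: [59, 59, 59, 59, 59, 59, 58, 58, 58]
t=23: [56, 56, 56, 56, 56, 56, 55, 55, 55]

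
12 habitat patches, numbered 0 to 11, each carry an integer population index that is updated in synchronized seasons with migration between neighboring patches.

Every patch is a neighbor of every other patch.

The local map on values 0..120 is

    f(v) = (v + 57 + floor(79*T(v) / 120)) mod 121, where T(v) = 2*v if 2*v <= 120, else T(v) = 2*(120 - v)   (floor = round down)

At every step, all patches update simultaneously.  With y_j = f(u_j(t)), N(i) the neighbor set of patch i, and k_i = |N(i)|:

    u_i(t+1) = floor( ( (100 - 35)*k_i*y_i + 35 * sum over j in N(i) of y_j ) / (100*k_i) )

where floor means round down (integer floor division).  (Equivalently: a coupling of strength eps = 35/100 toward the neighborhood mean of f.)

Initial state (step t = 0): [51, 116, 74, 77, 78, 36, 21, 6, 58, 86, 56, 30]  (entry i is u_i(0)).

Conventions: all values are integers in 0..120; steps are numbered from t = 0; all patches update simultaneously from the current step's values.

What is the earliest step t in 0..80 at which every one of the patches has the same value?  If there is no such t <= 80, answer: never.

Answer: 13
Key observation: Synchronization is absorbing here: once all patches are equal they stay equal, and step 13 is the first all-equal step.

Derivation:
t=0: [51, 116, 74, 77, 78, 36, 21, 6, 58, 86, 56, 30]  (not all equal)
t=1: [56, 58, 66, 65, 65, 34, 87, 66, 66, 63, 63, 25]  (not all equal)
t=2: [66, 70, 71, 71, 71, 35, 67, 71, 71, 72, 72, 97]  (not all equal)
t=3: [70, 69, 69, 69, 69, 35, 69, 69, 69, 69, 69, 64]  (not all equal)
t=4: [69, 70, 70, 70, 70, 36, 70, 70, 70, 70, 70, 70]  (not all equal)
t=5: [69, 69, 69, 69, 69, 37, 69, 69, 69, 69, 69, 69]  (not all equal)
t=6: [70, 70, 70, 70, 70, 38, 70, 70, 70, 70, 70, 70]  (not all equal)
t=7: [69, 69, 69, 69, 69, 40, 69, 69, 69, 69, 69, 69]  (not all equal)
t=8: [70, 70, 70, 70, 70, 43, 70, 70, 70, 70, 70, 70]  (not all equal)
t=9: [69, 69, 69, 69, 69, 47, 69, 69, 69, 69, 69, 69]  (not all equal)
t=10: [71, 71, 71, 71, 71, 53, 71, 71, 71, 71, 71, 71]  (not all equal)
t=11: [70, 70, 70, 70, 70, 62, 70, 70, 70, 70, 70, 70]  (not all equal)
t=12: [71, 71, 71, 71, 71, 72, 71, 71, 71, 71, 71, 71]  (not all equal)
t=13: [71, 71, 71, 71, 71, 71, 71, 71, 71, 71, 71, 71]  (all equal)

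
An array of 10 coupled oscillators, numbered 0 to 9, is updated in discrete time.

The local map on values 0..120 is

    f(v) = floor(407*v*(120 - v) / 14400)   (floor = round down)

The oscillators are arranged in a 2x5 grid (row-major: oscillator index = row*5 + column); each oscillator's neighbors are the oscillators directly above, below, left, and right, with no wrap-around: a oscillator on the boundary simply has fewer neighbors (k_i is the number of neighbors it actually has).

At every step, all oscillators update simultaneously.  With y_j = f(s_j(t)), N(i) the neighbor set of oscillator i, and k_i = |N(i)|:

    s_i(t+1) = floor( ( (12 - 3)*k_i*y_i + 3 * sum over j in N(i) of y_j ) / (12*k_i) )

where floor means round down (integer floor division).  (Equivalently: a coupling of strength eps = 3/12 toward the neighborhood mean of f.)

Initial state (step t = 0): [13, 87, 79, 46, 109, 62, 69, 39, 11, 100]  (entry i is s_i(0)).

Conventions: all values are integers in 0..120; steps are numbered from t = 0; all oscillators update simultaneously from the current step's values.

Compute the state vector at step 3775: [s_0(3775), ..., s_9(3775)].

Simulating step by step:
t=0: [13, 87, 79, 46, 109, 62, 69, 39, 11, 100]
t=1: [52, 79, 90, 85, 43, 93, 96, 85, 44, 50]
t=2: [94, 88, 78, 84, 92, 73, 69, 82, 92, 96]
t=3: [73, 80, 90, 83, 72, 93, 96, 87, 73, 66]
t=4: [92, 87, 78, 86, 96, 72, 68, 80, 94, 99]
t=5: [76, 82, 90, 80, 66, 94, 96, 89, 70, 60]
t=6: [90, 85, 78, 90, 98, 71, 68, 77, 95, 100]
t=7: [79, 85, 90, 75, 61, 95, 97, 91, 69, 57]
t=8: [87, 82, 78, 94, 100, 69, 66, 75, 96, 100]
t=9: [84, 88, 90, 69, 57, 96, 98, 92, 67, 57]
t=10: [81, 77, 77, 97, 100, 66, 63, 73, 97, 100]
t=11: [90, 93, 90, 64, 56, 98, 99, 93, 65, 56]
t=12: [73, 70, 77, 98, 101, 61, 60, 72, 98, 101]
t=13: [96, 97, 91, 62, 54, 100, 100, 93, 62, 54]
t=14: [63, 63, 75, 98, 100, 57, 57, 71, 98, 100]
t=15: [101, 100, 92, 62, 56, 101, 100, 94, 62, 56]
t=16: [54, 57, 72, 98, 101, 54, 56, 70, 98, 101]
t=17: [100, 100, 94, 62, 54, 100, 100, 95, 62, 54]
t=18: [56, 57, 70, 98, 100, 56, 56, 69, 98, 100]
t=19: [101, 100, 95, 62, 56, 101, 100, 95, 62, 56]
t=20: [54, 56, 68, 98, 101, 54, 56, 68, 98, 101]
t=21: [100, 100, 95, 62, 54, 100, 100, 95, 62, 54]
t=22: [56, 56, 68, 98, 100, 56, 56, 68, 98, 100]
t=23: [101, 100, 95, 62, 56, 101, 100, 95, 62, 56]

Answer: [101, 100, 95, 62, 56, 101, 100, 95, 62, 56]
Key observation: The state at step 19, [101, 100, 95, 62, 56, 101, 100, 95, 62, 56], reappears at step 23: the system is in a cycle of period 4 from step 19 on.  Therefore the state at step 3775 equals the state at step 19 + ((3775 - 19) mod 4) = 19, which is [101, 100, 95, 62, 56, 101, 100, 95, 62, 56].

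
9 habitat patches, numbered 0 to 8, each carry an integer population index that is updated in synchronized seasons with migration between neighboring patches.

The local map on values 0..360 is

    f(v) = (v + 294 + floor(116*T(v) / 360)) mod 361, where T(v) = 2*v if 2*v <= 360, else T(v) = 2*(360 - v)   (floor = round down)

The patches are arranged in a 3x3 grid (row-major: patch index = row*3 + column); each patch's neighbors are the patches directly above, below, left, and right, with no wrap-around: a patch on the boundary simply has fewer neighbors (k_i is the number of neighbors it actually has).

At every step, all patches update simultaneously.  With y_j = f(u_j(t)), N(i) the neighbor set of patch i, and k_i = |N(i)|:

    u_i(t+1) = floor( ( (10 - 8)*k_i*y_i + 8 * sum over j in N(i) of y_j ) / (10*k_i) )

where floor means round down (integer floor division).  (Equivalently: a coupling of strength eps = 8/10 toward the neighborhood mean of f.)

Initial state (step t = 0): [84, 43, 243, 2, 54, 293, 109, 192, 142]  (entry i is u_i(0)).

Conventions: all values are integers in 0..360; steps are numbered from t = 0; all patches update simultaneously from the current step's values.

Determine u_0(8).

Simulating step by step:
t=0: [84, 43, 243, 2, 54, 293, 109, 192, 142]
t=1: [134, 92, 159, 113, 164, 170, 234, 126, 234]
t=2: [111, 163, 157, 184, 151, 214, 152, 214, 190]
t=3: [195, 170, 215, 173, 218, 209, 224, 206, 239]
t=4: [218, 233, 228, 235, 229, 243, 230, 243, 240]
t=5: [246, 245, 248, 245, 248, 248, 248, 248, 250]
t=6: [252, 252, 252, 252, 252, 253, 252, 253, 253]
t=7: [254, 254, 254, 254, 254, 254, 254, 254, 254]
t=8: [255, 255, 255, 255, 255, 255, 255, 255, 255]

Answer: u_0(8) = 255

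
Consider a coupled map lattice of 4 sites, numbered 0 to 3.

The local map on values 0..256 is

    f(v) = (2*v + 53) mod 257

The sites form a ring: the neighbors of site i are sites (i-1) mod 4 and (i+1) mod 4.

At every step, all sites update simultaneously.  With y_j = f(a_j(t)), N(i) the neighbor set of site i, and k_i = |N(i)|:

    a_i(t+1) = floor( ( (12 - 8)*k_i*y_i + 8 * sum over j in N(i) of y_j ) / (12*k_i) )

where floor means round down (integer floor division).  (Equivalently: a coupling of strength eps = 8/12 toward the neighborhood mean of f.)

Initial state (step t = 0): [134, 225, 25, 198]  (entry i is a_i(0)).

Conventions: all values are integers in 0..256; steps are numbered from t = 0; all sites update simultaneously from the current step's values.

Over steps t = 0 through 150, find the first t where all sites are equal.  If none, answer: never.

Answer: 27
Key observation: Synchronization is absorbing here: once all sites are equal they stay equal, and step 27 is the first all-equal step.

Derivation:
t=0: [134, 225, 25, 198]  (not all equal)
t=1: [167, 137, 180, 119]  (not all equal)
t=2: [78, 118, 86, 106]  (not all equal)
t=3: [83, 155, 88, 147]  (not all equal)
t=4: [138, 184, 141, 179]  (not all equal)
t=5: [130, 104, 132, 101]  (not all equal)
t=6: [105, 40, 106, 123]  (not all equal)
t=7: [60, 49, 61, 18]  (not all equal)
t=8: [137, 166, 138, 145]  (not all equal)
t=9: [94, 90, 95, 76]  (not all equal)
t=10: [226, 239, 227, 229]  (not all equal)
t=11: [173, 171, 173, 250]  (not all equal)
t=12: [106, 140, 106, 107]  (not all equal)
t=13: [31, 30, 31, 8]  (not all equal)
t=14: [99, 114, 99, 99]  (not all equal)
t=15: [175, 175, 175, 251]  (not all equal)
t=16: [111, 146, 111, 111]  (not all equal)
t=17: [41, 41, 41, 18]  (not all equal)
t=18: [119, 135, 119, 119]  (not all equal)
t=19: [44, 44, 44, 34]  (not all equal)
t=20: [134, 141, 134, 134]  (not all equal)
t=21: [68, 68, 68, 64]  (not all equal)
t=22: [186, 189, 186, 186]  (not all equal)
t=23: [170, 170, 170, 168]  (not all equal)
t=24: [134, 136, 134, 134]  (not all equal)
t=25: [65, 65, 65, 64]  (not all equal)
t=26: [182, 183, 182, 182]  (not all equal)
t=27: [160, 160, 160, 160]  (all equal)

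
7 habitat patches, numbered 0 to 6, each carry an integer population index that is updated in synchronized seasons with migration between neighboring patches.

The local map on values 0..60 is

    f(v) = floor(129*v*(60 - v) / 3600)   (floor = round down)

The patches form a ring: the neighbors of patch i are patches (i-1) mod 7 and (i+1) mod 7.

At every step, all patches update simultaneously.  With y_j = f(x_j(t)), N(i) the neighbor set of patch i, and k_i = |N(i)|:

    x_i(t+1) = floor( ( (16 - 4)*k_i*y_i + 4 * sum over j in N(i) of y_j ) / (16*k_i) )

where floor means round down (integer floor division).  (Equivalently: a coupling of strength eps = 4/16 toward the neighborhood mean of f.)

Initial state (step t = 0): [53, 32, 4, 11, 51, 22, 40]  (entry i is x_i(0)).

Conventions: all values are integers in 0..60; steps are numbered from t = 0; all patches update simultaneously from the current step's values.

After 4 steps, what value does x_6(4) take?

Simulating step by step:
t=0: [53, 32, 4, 11, 51, 22, 40]
t=1: [17, 26, 12, 17, 18, 27, 26]
t=2: [27, 29, 22, 25, 27, 30, 30]
t=3: [31, 31, 29, 30, 31, 31, 31]
t=4: [32, 32, 32, 32, 32, 32, 32]

Answer: x_6(4) = 32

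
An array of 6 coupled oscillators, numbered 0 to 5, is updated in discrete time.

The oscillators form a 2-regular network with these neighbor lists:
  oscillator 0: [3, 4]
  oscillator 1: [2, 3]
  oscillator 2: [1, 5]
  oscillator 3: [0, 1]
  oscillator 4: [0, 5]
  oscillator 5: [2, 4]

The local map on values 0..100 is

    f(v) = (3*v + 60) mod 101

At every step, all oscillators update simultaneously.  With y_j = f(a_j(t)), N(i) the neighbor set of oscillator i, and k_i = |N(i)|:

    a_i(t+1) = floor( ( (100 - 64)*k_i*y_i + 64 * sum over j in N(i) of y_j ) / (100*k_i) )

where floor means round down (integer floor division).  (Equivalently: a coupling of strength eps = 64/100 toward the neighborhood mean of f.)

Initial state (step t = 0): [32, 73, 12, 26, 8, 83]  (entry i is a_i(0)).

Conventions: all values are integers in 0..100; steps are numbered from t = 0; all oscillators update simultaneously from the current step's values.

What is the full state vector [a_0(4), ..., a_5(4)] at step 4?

Answer: [58, 53, 48, 51, 49, 50]

Derivation:
t=0: [32, 73, 12, 26, 8, 83]
t=1: [58, 70, 61, 55, 49, 59]
t=2: [20, 44, 47, 40, 23, 27]
t=3: [41, 90, 77, 63, 28, 55]
t=4: [58, 53, 48, 51, 49, 50]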